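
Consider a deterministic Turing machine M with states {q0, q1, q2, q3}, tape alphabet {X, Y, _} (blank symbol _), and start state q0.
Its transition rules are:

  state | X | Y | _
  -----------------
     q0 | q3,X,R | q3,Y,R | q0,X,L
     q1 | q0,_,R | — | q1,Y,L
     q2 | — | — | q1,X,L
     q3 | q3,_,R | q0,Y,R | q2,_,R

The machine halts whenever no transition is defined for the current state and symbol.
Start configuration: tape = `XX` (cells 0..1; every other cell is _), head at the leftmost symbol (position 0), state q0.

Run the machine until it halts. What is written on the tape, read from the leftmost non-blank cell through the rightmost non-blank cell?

q0 | [X]X______   read X → write X, move R, go to q3
q3 | X[X]______   read X → write _, move R, go to q3
q3 | X_[_]_____   read _ → write _, move R, go to q2
q2 | X__[_]____   read _ → write X, move L, go to q1
q1 | X_[_]X____   read _ → write Y, move L, go to q1
q1 | X[_]YX____   read _ → write Y, move L, go to q1
q1 | [X]YYX____   read X → write _, move R, go to q0
q0 | _[Y]YX____   read Y → write Y, move R, go to q3
q3 | _Y[Y]X____   read Y → write Y, move R, go to q0
q0 | _YY[X]____   read X → write X, move R, go to q3
q3 | _YYX[_]___   read _ → write _, move R, go to q2
q2 | _YYX_[_]__   read _ → write X, move L, go to q1
q1 | _YYX[_]X__   read _ → write Y, move L, go to q1
q1 | _YY[X]YX__   read X → write _, move R, go to q0
q0 | _YY_[Y]X__   read Y → write Y, move R, go to q3
q3 | _YY_Y[X]__   read X → write _, move R, go to q3
q3 | _YY_Y_[_]_   read _ → write _, move R, go to q2
q2 | _YY_Y__[_]   read _ → write X, move L, go to q1
q1 | _YY_Y_[_]X   read _ → write Y, move L, go to q1
q1 | _YY_Y[_]YX   read _ → write Y, move L, go to q1
q1 | _YY_[Y]YYX
The non-blank tape span at halt is YY_YYYX.

YY_YYYX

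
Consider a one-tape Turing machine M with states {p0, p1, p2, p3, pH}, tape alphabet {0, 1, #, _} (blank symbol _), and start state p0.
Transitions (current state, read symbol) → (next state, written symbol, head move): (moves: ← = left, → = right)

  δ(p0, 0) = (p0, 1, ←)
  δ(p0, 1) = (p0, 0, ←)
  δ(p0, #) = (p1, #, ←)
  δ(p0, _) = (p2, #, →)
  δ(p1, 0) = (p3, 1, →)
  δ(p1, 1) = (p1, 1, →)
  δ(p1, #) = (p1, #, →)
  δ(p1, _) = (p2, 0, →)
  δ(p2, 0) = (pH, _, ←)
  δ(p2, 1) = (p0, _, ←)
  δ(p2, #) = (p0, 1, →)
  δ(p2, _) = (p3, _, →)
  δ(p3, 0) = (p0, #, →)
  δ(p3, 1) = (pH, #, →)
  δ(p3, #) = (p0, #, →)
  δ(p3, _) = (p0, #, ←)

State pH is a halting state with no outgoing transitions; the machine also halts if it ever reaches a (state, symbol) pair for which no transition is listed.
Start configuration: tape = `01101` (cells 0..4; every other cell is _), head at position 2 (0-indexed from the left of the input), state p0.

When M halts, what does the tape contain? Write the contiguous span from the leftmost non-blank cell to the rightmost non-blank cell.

p0 | __01[1]01   read 1 → write 0, move ←, go to p0
p0 | __0[1]001   read 1 → write 0, move ←, go to p0
p0 | __[0]0001   read 0 → write 1, move ←, go to p0
p0 | _[_]10001   read _ → write #, move →, go to p2
p2 | _#[1]0001   read 1 → write _, move ←, go to p0
p0 | _[#]_0001   read # → write #, move ←, go to p1
p1 | [_]#_0001   read _ → write 0, move →, go to p2
p2 | 0[#]_0001   read # → write 1, move →, go to p0
p0 | 01[_]0001   read _ → write #, move →, go to p2
p2 | 01#[0]001   read 0 → write _, move ←, go to pH
pH | 01[#]_001
The non-blank tape span at halt is 01#_001.

01#_001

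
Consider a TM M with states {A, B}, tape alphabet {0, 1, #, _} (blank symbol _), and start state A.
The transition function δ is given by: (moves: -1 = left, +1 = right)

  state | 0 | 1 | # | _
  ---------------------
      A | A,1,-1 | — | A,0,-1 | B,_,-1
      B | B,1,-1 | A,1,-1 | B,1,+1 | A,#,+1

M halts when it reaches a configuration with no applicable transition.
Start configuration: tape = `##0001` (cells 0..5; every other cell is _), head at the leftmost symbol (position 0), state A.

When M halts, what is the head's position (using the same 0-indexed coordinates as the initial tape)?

state=A head=0 tape=__[#]#0001   (A,#)→(A,0,-1)
state=A head=-1 tape=_[_]0#0001   (A,_)→(B,_,-1)
state=B head=-2 tape=[_]_0#0001   (B,_)→(A,#,+1)
state=A head=-1 tape=#[_]0#0001   (A,_)→(B,_,-1)
state=B head=-2 tape=[#]_0#0001   (B,#)→(B,1,+1)
state=B head=-1 tape=1[_]0#0001   (B,_)→(A,#,+1)
state=A head=0 tape=1#[0]#0001   (A,0)→(A,1,-1)
state=A head=-1 tape=1[#]1#0001   (A,#)→(A,0,-1)
state=A head=-2 tape=[1]01#0001
At halt the head is at cell -2.

-2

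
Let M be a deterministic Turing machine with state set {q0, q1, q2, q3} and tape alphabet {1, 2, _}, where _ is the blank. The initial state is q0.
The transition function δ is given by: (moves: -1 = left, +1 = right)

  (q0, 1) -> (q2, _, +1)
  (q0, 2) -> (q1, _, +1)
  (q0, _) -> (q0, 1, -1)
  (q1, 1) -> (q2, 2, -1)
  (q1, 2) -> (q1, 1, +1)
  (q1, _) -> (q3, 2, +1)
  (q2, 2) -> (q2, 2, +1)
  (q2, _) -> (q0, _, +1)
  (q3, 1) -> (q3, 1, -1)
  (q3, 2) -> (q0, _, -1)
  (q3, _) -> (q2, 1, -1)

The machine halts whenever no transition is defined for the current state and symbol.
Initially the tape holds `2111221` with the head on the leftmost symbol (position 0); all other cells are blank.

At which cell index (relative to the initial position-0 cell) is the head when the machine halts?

q0 | [2]111221   read 2 → write _, move +1, go to q1
q1 | _[1]11221   read 1 → write 2, move -1, go to q2
q2 | [_]211221   read _ → write _, move +1, go to q0
q0 | _[2]11221   read 2 → write _, move +1, go to q1
q1 | __[1]1221   read 1 → write 2, move -1, go to q2
q2 | _[_]21221   read _ → write _, move +1, go to q0
q0 | __[2]1221   read 2 → write _, move +1, go to q1
q1 | ___[1]221   read 1 → write 2, move -1, go to q2
q2 | __[_]2221   read _ → write _, move +1, go to q0
q0 | ___[2]221   read 2 → write _, move +1, go to q1
q1 | ____[2]21   read 2 → write 1, move +1, go to q1
q1 | ____1[2]1   read 2 → write 1, move +1, go to q1
q1 | ____11[1]   read 1 → write 2, move -1, go to q2
q2 | ____1[1]2
At halt the head is at cell 5.

5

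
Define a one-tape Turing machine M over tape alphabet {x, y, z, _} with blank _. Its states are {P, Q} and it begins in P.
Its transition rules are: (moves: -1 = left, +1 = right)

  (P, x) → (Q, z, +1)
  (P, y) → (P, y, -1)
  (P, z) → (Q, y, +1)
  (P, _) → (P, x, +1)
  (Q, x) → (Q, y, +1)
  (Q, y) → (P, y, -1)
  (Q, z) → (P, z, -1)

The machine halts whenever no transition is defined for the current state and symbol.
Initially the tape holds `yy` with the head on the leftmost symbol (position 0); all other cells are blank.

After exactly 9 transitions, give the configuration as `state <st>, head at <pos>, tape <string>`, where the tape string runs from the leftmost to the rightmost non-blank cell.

state P, head at -1, tape xyyy

P | __[y]y   read y → write y, move -1, go to P
P | _[_]yy   read _ → write x, move +1, go to P
P | _x[y]y   read y → write y, move -1, go to P
P | _[x]yy   read x → write z, move +1, go to Q
Q | _z[y]y   read y → write y, move -1, go to P
P | _[z]yy   read z → write y, move +1, go to Q
Q | _y[y]y   read y → write y, move -1, go to P
P | _[y]yy   read y → write y, move -1, go to P
P | [_]yyy   read _ → write x, move +1, go to P
P | x[y]yy
After 9 steps: state P, head at -1, tape xyyy.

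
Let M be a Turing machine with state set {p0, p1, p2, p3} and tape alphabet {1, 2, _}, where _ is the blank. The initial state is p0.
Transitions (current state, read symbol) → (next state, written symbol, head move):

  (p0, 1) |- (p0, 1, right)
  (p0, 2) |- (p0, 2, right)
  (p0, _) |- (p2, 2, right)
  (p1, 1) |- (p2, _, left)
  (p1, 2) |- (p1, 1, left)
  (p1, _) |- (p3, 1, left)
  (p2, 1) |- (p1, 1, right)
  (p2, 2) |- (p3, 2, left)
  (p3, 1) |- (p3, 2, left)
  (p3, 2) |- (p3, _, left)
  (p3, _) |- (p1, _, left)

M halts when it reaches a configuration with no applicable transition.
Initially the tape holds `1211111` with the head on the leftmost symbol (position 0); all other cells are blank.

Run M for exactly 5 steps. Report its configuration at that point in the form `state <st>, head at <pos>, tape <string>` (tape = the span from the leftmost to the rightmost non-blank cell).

state p0, head at 5, tape 1211111

state=p0 head=0 tape=[1]211111   (p0,1)→(p0,1,right)
state=p0 head=1 tape=1[2]11111   (p0,2)→(p0,2,right)
state=p0 head=2 tape=12[1]1111   (p0,1)→(p0,1,right)
state=p0 head=3 tape=121[1]111   (p0,1)→(p0,1,right)
state=p0 head=4 tape=1211[1]11   (p0,1)→(p0,1,right)
state=p0 head=5 tape=12111[1]1
After 5 steps: state p0, head at 5, tape 1211111.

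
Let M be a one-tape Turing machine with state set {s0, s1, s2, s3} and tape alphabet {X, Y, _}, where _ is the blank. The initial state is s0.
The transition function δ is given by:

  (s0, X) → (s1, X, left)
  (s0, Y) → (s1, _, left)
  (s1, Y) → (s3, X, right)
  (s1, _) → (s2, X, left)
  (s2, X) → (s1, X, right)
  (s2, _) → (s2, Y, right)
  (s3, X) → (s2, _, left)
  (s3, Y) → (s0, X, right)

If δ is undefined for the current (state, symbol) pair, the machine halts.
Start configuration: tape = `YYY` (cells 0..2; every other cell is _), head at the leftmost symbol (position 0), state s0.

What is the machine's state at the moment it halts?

state=s0 head=0 tape=__[Y]YY   (s0,Y)→(s1,_,left)
state=s1 head=-1 tape=_[_]_YY   (s1,_)→(s2,X,left)
state=s2 head=-2 tape=[_]X_YY   (s2,_)→(s2,Y,right)
state=s2 head=-1 tape=Y[X]_YY   (s2,X)→(s1,X,right)
state=s1 head=0 tape=YX[_]YY   (s1,_)→(s2,X,left)
state=s2 head=-1 tape=Y[X]XYY   (s2,X)→(s1,X,right)
state=s1 head=0 tape=YX[X]YY
No transition is defined for (s1, X); M halts in state s1.

s1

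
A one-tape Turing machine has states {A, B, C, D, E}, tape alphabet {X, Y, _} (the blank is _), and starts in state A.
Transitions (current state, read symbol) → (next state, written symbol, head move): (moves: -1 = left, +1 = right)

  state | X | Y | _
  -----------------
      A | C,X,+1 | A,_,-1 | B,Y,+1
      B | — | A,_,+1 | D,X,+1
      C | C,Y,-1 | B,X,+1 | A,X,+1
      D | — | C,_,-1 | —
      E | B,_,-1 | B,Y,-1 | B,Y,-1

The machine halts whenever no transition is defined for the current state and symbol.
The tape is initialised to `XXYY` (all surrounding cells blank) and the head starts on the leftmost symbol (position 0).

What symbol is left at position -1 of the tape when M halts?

A | _[X]XYY___   read X → write X, move +1, go to C
C | _X[X]YY___   read X → write Y, move -1, go to C
C | _[X]YYY___   read X → write Y, move -1, go to C
C | [_]YYYY___   read _ → write X, move +1, go to A
A | X[Y]YYY___   read Y → write _, move -1, go to A
A | [X]_YYY___   read X → write X, move +1, go to C
C | X[_]YYY___   read _ → write X, move +1, go to A
A | XX[Y]YY___   read Y → write _, move -1, go to A
A | X[X]_YY___   read X → write X, move +1, go to C
C | XX[_]YY___   read _ → write X, move +1, go to A
A | XXX[Y]Y___   read Y → write _, move -1, go to A
A | XX[X]_Y___   read X → write X, move +1, go to C
C | XXX[_]Y___   read _ → write X, move +1, go to A
A | XXXX[Y]___   read Y → write _, move -1, go to A
A | XXX[X]____   read X → write X, move +1, go to C
C | XXXX[_]___   read _ → write X, move +1, go to A
A | XXXXX[_]__   read _ → write Y, move +1, go to B
B | XXXXXY[_]_   read _ → write X, move +1, go to D
D | XXXXXYX[_]
Cell -1 holds X when M halts.

X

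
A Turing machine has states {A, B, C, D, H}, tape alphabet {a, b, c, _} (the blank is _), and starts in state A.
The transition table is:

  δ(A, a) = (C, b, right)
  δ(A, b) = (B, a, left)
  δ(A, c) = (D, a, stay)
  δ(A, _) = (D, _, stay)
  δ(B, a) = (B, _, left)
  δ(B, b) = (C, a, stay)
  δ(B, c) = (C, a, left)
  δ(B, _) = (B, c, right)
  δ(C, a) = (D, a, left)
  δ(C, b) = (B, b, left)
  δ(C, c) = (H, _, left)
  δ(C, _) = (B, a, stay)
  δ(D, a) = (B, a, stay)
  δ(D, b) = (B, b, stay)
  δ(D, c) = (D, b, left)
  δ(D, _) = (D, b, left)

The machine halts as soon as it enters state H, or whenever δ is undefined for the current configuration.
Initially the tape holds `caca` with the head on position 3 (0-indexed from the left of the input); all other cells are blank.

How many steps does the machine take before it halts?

16

state=A head=3 tape=___cac[a]_   (A,a)→(C,b,right)
state=C head=4 tape=___cacb[_]   (C,_)→(B,a,stay)
state=B head=4 tape=___cacb[a]   (B,a)→(B,_,left)
state=B head=3 tape=___cac[b]_   (B,b)→(C,a,stay)
state=C head=3 tape=___cac[a]_   (C,a)→(D,a,left)
state=D head=2 tape=___ca[c]a_   (D,c)→(D,b,left)
state=D head=1 tape=___c[a]ba_   (D,a)→(B,a,stay)
state=B head=1 tape=___c[a]ba_   (B,a)→(B,_,left)
state=B head=0 tape=___[c]_ba_   (B,c)→(C,a,left)
state=C head=-1 tape=__[_]a_ba_   (C,_)→(B,a,stay)
state=B head=-1 tape=__[a]a_ba_   (B,a)→(B,_,left)
state=B head=-2 tape=_[_]_a_ba_   (B,_)→(B,c,right)
state=B head=-1 tape=_c[_]a_ba_   (B,_)→(B,c,right)
state=B head=0 tape=_cc[a]_ba_   (B,a)→(B,_,left)
state=B head=-1 tape=_c[c]__ba_   (B,c)→(C,a,left)
state=C head=-2 tape=_[c]a__ba_   (C,c)→(H,_,left)
state=H head=-3 tape=[_]_a__ba_
M halts after 16 transitions.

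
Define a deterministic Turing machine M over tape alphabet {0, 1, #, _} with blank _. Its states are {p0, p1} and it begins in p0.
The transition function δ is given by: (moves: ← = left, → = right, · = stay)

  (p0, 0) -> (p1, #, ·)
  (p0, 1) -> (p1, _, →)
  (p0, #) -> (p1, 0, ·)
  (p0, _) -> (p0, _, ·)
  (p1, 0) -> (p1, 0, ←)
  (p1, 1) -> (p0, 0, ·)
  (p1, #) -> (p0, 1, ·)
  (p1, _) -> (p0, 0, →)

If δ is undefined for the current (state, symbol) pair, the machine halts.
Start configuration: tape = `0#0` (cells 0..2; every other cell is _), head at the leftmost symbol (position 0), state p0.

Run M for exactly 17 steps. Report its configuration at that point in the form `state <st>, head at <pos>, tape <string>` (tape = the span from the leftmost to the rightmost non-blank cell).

state=p0 head=0 tape=[0]#0__   (p0,0)→(p1,#,·)
state=p1 head=0 tape=[#]#0__   (p1,#)→(p0,1,·)
state=p0 head=0 tape=[1]#0__   (p0,1)→(p1,_,→)
state=p1 head=1 tape=_[#]0__   (p1,#)→(p0,1,·)
state=p0 head=1 tape=_[1]0__   (p0,1)→(p1,_,→)
state=p1 head=2 tape=__[0]__   (p1,0)→(p1,0,←)
state=p1 head=1 tape=_[_]0__   (p1,_)→(p0,0,→)
state=p0 head=2 tape=_0[0]__   (p0,0)→(p1,#,·)
state=p1 head=2 tape=_0[#]__   (p1,#)→(p0,1,·)
state=p0 head=2 tape=_0[1]__   (p0,1)→(p1,_,→)
state=p1 head=3 tape=_0_[_]_   (p1,_)→(p0,0,→)
state=p0 head=4 tape=_0_0[_]   (p0,_)→(p0,_,·)
state=p0 head=4 tape=_0_0[_]   (p0,_)→(p0,_,·)
state=p0 head=4 tape=_0_0[_]   (p0,_)→(p0,_,·)
state=p0 head=4 tape=_0_0[_]   (p0,_)→(p0,_,·)
state=p0 head=4 tape=_0_0[_]   (p0,_)→(p0,_,·)
state=p0 head=4 tape=_0_0[_]   (p0,_)→(p0,_,·)
state=p0 head=4 tape=_0_0[_]
After 17 steps: state p0, head at 4, tape 0_0.

state p0, head at 4, tape 0_0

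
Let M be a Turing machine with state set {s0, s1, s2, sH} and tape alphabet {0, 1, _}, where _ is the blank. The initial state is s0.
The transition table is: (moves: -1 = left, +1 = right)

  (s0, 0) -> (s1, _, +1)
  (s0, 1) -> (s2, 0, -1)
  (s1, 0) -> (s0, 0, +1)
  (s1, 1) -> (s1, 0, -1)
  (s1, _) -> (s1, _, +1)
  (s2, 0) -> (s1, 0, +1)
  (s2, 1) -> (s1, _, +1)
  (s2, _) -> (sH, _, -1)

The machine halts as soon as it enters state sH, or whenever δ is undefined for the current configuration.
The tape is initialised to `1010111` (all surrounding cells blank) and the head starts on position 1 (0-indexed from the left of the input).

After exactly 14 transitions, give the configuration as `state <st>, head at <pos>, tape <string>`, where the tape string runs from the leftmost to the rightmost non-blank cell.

s0 | 1[0]10111_   read 0 → write _, move +1, go to s1
s1 | 1_[1]0111_   read 1 → write 0, move -1, go to s1
s1 | 1[_]00111_   read _ → write _, move +1, go to s1
s1 | 1_[0]0111_   read 0 → write 0, move +1, go to s0
s0 | 1_0[0]111_   read 0 → write _, move +1, go to s1
s1 | 1_0_[1]11_   read 1 → write 0, move -1, go to s1
s1 | 1_0[_]011_   read _ → write _, move +1, go to s1
s1 | 1_0_[0]11_   read 0 → write 0, move +1, go to s0
s0 | 1_0_0[1]1_   read 1 → write 0, move -1, go to s2
s2 | 1_0_[0]01_   read 0 → write 0, move +1, go to s1
s1 | 1_0_0[0]1_   read 0 → write 0, move +1, go to s0
s0 | 1_0_00[1]_   read 1 → write 0, move -1, go to s2
s2 | 1_0_0[0]0_   read 0 → write 0, move +1, go to s1
s1 | 1_0_00[0]_   read 0 → write 0, move +1, go to s0
s0 | 1_0_000[_]
After 14 steps: state s0, head at 7, tape 1_0_000.

state s0, head at 7, tape 1_0_000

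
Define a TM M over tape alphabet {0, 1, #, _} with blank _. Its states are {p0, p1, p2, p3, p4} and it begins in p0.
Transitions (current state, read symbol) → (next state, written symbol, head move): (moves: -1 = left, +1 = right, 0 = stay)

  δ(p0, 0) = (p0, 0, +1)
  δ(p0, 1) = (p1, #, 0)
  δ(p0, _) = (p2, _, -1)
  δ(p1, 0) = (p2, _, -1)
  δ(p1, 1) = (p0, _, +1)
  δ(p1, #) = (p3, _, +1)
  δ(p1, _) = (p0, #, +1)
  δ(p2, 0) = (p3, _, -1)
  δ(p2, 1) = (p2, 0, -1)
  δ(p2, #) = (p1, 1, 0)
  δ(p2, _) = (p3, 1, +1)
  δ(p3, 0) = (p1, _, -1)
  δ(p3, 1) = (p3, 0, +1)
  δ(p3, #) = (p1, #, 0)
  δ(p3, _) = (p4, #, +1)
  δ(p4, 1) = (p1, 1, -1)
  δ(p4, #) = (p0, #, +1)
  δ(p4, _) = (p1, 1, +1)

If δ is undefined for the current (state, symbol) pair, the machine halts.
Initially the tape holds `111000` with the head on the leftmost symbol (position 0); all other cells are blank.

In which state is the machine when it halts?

p4

p0 | [1]11000   read 1 → write #, move 0, go to p1
p1 | [#]11000   read # → write _, move +1, go to p3
p3 | _[1]1000   read 1 → write 0, move +1, go to p3
p3 | _0[1]000   read 1 → write 0, move +1, go to p3
p3 | _00[0]00   read 0 → write _, move -1, go to p1
p1 | _0[0]_00   read 0 → write _, move -1, go to p2
p2 | _[0]__00   read 0 → write _, move -1, go to p3
p3 | [_]___00   read _ → write #, move +1, go to p4
p4 | #[_]__00   read _ → write 1, move +1, go to p1
p1 | #1[_]_00   read _ → write #, move +1, go to p0
p0 | #1#[_]00   read _ → write _, move -1, go to p2
p2 | #1[#]_00   read # → write 1, move 0, go to p1
p1 | #1[1]_00   read 1 → write _, move +1, go to p0
p0 | #1_[_]00   read _ → write _, move -1, go to p2
p2 | #1[_]_00   read _ → write 1, move +1, go to p3
p3 | #11[_]00   read _ → write #, move +1, go to p4
p4 | #11#[0]0
No transition is defined for (p4, 0); M halts in state p4.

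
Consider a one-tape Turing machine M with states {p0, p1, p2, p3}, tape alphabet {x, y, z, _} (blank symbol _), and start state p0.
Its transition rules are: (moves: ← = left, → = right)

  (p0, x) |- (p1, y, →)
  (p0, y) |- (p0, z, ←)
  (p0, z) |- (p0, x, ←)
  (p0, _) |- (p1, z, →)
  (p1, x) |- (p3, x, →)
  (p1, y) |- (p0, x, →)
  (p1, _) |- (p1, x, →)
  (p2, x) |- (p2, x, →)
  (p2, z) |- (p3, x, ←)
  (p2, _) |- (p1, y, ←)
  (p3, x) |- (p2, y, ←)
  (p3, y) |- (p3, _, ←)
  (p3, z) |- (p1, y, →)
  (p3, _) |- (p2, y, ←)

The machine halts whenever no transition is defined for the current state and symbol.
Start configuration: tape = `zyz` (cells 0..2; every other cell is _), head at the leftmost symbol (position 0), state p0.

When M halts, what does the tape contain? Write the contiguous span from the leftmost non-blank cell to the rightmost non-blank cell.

state=p0 head=0 tape=____[z]yz   (p0,z)→(p0,x,←)
state=p0 head=-1 tape=___[_]xyz   (p0,_)→(p1,z,→)
state=p1 head=0 tape=___z[x]yz   (p1,x)→(p3,x,→)
state=p3 head=1 tape=___zx[y]z   (p3,y)→(p3,_,←)
state=p3 head=0 tape=___z[x]_z   (p3,x)→(p2,y,←)
state=p2 head=-1 tape=___[z]y_z   (p2,z)→(p3,x,←)
state=p3 head=-2 tape=__[_]xy_z   (p3,_)→(p2,y,←)
state=p2 head=-3 tape=_[_]yxy_z   (p2,_)→(p1,y,←)
state=p1 head=-4 tape=[_]yyxy_z   (p1,_)→(p1,x,→)
state=p1 head=-3 tape=x[y]yxy_z   (p1,y)→(p0,x,→)
state=p0 head=-2 tape=xx[y]xy_z   (p0,y)→(p0,z,←)
state=p0 head=-3 tape=x[x]zxy_z   (p0,x)→(p1,y,→)
state=p1 head=-2 tape=xy[z]xy_z
The non-blank tape span at halt is xyzxy_z.

xyzxy_z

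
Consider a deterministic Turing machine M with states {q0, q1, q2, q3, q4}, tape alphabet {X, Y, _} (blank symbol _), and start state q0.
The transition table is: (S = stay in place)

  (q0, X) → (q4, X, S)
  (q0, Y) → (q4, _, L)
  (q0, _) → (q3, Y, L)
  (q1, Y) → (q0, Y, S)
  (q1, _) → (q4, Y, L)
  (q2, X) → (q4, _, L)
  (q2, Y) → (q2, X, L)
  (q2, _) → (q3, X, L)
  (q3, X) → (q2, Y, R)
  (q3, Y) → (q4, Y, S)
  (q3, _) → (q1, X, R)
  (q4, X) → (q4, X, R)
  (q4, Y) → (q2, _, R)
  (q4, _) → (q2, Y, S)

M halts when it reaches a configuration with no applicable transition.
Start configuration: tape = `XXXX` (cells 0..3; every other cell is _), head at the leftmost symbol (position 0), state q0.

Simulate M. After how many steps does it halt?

q0 | ___[X]XXX_   read X → write X, move S, go to q4
q4 | ___[X]XXX_   read X → write X, move R, go to q4
q4 | ___X[X]XX_   read X → write X, move R, go to q4
q4 | ___XX[X]X_   read X → write X, move R, go to q4
q4 | ___XXX[X]_   read X → write X, move R, go to q4
q4 | ___XXXX[_]   read _ → write Y, move S, go to q2
q2 | ___XXXX[Y]   read Y → write X, move L, go to q2
q2 | ___XXX[X]X   read X → write _, move L, go to q4
q4 | ___XX[X]_X   read X → write X, move R, go to q4
q4 | ___XXX[_]X   read _ → write Y, move S, go to q2
q2 | ___XXX[Y]X   read Y → write X, move L, go to q2
q2 | ___XX[X]XX   read X → write _, move L, go to q4
q4 | ___X[X]_XX   read X → write X, move R, go to q4
q4 | ___XX[_]XX   read _ → write Y, move S, go to q2
q2 | ___XX[Y]XX   read Y → write X, move L, go to q2
q2 | ___X[X]XXX   read X → write _, move L, go to q4
q4 | ___[X]_XXX   read X → write X, move R, go to q4
q4 | ___X[_]XXX   read _ → write Y, move S, go to q2
q2 | ___X[Y]XXX   read Y → write X, move L, go to q2
q2 | ___[X]XXXX   read X → write _, move L, go to q4
q4 | __[_]_XXXX   read _ → write Y, move S, go to q2
q2 | __[Y]_XXXX   read Y → write X, move L, go to q2
q2 | _[_]X_XXXX   read _ → write X, move L, go to q3
q3 | [_]XX_XXXX   read _ → write X, move R, go to q1
q1 | X[X]X_XXXX
M halts after 24 transitions.

24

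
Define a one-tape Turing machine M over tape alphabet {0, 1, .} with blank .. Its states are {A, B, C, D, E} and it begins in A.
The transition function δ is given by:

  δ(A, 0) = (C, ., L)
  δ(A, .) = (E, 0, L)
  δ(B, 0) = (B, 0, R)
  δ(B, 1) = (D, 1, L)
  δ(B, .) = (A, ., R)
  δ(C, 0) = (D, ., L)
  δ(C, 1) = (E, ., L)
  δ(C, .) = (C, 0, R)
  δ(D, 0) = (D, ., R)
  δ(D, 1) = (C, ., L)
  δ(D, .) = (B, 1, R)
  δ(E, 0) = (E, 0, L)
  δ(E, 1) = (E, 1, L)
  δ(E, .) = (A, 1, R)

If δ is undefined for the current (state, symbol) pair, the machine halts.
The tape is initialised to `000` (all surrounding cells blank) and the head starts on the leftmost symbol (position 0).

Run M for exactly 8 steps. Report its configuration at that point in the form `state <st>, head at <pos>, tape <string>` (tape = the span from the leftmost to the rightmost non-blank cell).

state=A head=0 tape=.[0]00..   (A,0)→(C,.,L)
state=C head=-1 tape=[.].00..   (C,.)→(C,0,R)
state=C head=0 tape=0[.]00..   (C,.)→(C,0,R)
state=C head=1 tape=00[0]0..   (C,0)→(D,.,L)
state=D head=0 tape=0[0].0..   (D,0)→(D,.,R)
state=D head=1 tape=0.[.]0..   (D,.)→(B,1,R)
state=B head=2 tape=0.1[0]..   (B,0)→(B,0,R)
state=B head=3 tape=0.10[.].   (B,.)→(A,.,R)
state=A head=4 tape=0.10.[.]
After 8 steps: state A, head at 4, tape 0.10.

state A, head at 4, tape 0.10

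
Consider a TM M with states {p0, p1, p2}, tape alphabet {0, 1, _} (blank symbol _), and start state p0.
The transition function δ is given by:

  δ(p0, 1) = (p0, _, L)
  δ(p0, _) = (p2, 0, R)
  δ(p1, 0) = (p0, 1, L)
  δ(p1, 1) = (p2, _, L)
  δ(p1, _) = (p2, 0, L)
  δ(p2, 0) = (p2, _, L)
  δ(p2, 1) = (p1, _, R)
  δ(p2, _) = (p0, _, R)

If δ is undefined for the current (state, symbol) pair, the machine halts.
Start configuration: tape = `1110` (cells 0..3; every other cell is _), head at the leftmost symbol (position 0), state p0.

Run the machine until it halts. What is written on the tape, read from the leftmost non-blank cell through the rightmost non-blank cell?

p0 | _[1]110   read 1 → write _, move L, go to p0
p0 | [_]_110   read _ → write 0, move R, go to p2
p2 | 0[_]110   read _ → write _, move R, go to p0
p0 | 0_[1]10   read 1 → write _, move L, go to p0
p0 | 0[_]_10   read _ → write 0, move R, go to p2
p2 | 00[_]10   read _ → write _, move R, go to p0
p0 | 00_[1]0   read 1 → write _, move L, go to p0
p0 | 00[_]_0   read _ → write 0, move R, go to p2
p2 | 000[_]0   read _ → write _, move R, go to p0
p0 | 000_[0]
The non-blank tape span at halt is 000_0.

000_0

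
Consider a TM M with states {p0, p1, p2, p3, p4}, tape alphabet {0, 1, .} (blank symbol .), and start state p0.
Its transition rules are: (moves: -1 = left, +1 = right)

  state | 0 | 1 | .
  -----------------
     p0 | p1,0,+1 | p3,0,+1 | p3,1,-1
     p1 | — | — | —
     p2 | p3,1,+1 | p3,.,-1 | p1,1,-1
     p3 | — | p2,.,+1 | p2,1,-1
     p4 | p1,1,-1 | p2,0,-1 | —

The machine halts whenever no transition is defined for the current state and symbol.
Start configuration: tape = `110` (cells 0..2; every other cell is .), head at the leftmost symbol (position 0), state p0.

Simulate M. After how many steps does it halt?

9

p0 | [1]10.   read 1 → write 0, move +1, go to p3
p3 | 0[1]0.   read 1 → write ., move +1, go to p2
p2 | 0.[0].   read 0 → write 1, move +1, go to p3
p3 | 0.1[.]   read . → write 1, move -1, go to p2
p2 | 0.[1]1   read 1 → write ., move -1, go to p3
p3 | 0[.].1   read . → write 1, move -1, go to p2
p2 | [0]1.1   read 0 → write 1, move +1, go to p3
p3 | 1[1].1   read 1 → write ., move +1, go to p2
p2 | 1.[.]1   read . → write 1, move -1, go to p1
p1 | 1[.]11
M halts after 9 transitions.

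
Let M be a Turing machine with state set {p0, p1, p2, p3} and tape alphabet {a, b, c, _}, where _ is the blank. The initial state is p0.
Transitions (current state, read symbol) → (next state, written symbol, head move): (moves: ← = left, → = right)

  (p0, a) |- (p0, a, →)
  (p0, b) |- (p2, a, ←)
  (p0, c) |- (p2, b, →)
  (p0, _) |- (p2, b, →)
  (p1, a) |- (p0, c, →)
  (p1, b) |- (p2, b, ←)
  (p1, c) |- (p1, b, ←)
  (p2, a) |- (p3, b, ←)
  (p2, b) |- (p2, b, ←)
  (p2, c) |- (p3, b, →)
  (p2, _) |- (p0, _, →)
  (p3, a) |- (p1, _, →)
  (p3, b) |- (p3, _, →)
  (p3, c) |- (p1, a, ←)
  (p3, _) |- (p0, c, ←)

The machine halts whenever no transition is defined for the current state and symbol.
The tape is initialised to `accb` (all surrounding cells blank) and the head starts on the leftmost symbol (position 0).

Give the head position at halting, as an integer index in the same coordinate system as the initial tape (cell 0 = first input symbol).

4

p0 | __[a]ccb__   read a → write a, move →, go to p0
p0 | __a[c]cb__   read c → write b, move →, go to p2
p2 | __ab[c]b__   read c → write b, move →, go to p3
p3 | __abb[b]__   read b → write _, move →, go to p3
p3 | __abb_[_]_   read _ → write c, move ←, go to p0
p0 | __abb[_]c_   read _ → write b, move →, go to p2
p2 | __abbb[c]_   read c → write b, move →, go to p3
p3 | __abbbb[_]   read _ → write c, move ←, go to p0
p0 | __abbb[b]c   read b → write a, move ←, go to p2
p2 | __abb[b]ac   read b → write b, move ←, go to p2
p2 | __ab[b]bac   read b → write b, move ←, go to p2
p2 | __a[b]bbac   read b → write b, move ←, go to p2
p2 | __[a]bbbac   read a → write b, move ←, go to p3
p3 | _[_]bbbbac   read _ → write c, move ←, go to p0
p0 | [_]cbbbbac   read _ → write b, move →, go to p2
p2 | b[c]bbbbac   read c → write b, move →, go to p3
p3 | bb[b]bbbac   read b → write _, move →, go to p3
p3 | bb_[b]bbac   read b → write _, move →, go to p3
p3 | bb__[b]bac   read b → write _, move →, go to p3
p3 | bb___[b]ac   read b → write _, move →, go to p3
p3 | bb____[a]c   read a → write _, move →, go to p1
p1 | bb_____[c]   read c → write b, move ←, go to p1
p1 | bb____[_]b
At halt the head is at cell 4.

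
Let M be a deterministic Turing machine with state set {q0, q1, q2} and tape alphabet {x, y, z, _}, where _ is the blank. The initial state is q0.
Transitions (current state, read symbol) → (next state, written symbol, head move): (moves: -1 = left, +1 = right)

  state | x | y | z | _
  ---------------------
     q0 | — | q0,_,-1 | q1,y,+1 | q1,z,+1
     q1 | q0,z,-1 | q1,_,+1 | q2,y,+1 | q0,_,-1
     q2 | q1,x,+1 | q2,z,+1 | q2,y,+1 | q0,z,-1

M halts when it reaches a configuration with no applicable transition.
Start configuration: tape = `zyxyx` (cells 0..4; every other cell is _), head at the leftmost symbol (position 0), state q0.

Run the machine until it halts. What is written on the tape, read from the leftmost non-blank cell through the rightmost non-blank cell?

q0 | [z]yxyx_   read z → write y, move +1, go to q1
q1 | y[y]xyx_   read y → write _, move +1, go to q1
q1 | y_[x]yx_   read x → write z, move -1, go to q0
q0 | y[_]zyx_   read _ → write z, move +1, go to q1
q1 | yz[z]yx_   read z → write y, move +1, go to q2
q2 | yzy[y]x_   read y → write z, move +1, go to q2
q2 | yzyz[x]_   read x → write x, move +1, go to q1
q1 | yzyzx[_]   read _ → write _, move -1, go to q0
q0 | yzyz[x]_
The non-blank tape span at halt is yzyzx.

yzyzx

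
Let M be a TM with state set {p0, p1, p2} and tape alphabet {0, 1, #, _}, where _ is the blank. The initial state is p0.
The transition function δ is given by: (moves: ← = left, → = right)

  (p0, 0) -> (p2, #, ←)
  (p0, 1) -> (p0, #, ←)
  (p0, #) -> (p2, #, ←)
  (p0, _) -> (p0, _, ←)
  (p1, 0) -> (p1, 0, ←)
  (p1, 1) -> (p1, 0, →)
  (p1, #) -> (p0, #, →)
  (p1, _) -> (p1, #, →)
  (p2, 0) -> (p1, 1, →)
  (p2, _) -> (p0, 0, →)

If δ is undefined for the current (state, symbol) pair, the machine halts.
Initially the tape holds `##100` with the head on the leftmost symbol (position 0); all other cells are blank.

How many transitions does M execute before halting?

6

p0 | _[#]#100   read # → write #, move ←, go to p2
p2 | [_]##100   read _ → write 0, move →, go to p0
p0 | 0[#]#100   read # → write #, move ←, go to p2
p2 | [0]##100   read 0 → write 1, move →, go to p1
p1 | 1[#]#100   read # → write #, move →, go to p0
p0 | 1#[#]100   read # → write #, move ←, go to p2
p2 | 1[#]#100
M halts after 6 transitions.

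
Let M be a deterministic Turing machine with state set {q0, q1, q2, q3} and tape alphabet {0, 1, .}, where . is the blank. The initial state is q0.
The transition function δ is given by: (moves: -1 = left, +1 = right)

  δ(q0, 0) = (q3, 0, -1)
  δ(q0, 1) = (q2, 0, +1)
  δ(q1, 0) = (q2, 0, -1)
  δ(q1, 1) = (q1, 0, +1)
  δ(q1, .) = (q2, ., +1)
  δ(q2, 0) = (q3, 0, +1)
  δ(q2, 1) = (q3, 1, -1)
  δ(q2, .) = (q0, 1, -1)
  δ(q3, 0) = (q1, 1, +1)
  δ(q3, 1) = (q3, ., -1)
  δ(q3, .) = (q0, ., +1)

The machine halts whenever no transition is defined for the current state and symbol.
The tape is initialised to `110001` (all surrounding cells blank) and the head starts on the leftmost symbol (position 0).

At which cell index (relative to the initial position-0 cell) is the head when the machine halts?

state=q0 head=0 tape=[1]10001..   (q0,1)→(q2,0,+1)
state=q2 head=1 tape=0[1]0001..   (q2,1)→(q3,1,-1)
state=q3 head=0 tape=[0]10001..   (q3,0)→(q1,1,+1)
state=q1 head=1 tape=1[1]0001..   (q1,1)→(q1,0,+1)
state=q1 head=2 tape=10[0]001..   (q1,0)→(q2,0,-1)
state=q2 head=1 tape=1[0]0001..   (q2,0)→(q3,0,+1)
state=q3 head=2 tape=10[0]001..   (q3,0)→(q1,1,+1)
state=q1 head=3 tape=101[0]01..   (q1,0)→(q2,0,-1)
state=q2 head=2 tape=10[1]001..   (q2,1)→(q3,1,-1)
state=q3 head=1 tape=1[0]1001..   (q3,0)→(q1,1,+1)
state=q1 head=2 tape=11[1]001..   (q1,1)→(q1,0,+1)
state=q1 head=3 tape=110[0]01..   (q1,0)→(q2,0,-1)
state=q2 head=2 tape=11[0]001..   (q2,0)→(q3,0,+1)
state=q3 head=3 tape=110[0]01..   (q3,0)→(q1,1,+1)
state=q1 head=4 tape=1101[0]1..   (q1,0)→(q2,0,-1)
state=q2 head=3 tape=110[1]01..   (q2,1)→(q3,1,-1)
state=q3 head=2 tape=11[0]101..   (q3,0)→(q1,1,+1)
state=q1 head=3 tape=111[1]01..   (q1,1)→(q1,0,+1)
state=q1 head=4 tape=1110[0]1..   (q1,0)→(q2,0,-1)
state=q2 head=3 tape=111[0]01..   (q2,0)→(q3,0,+1)
state=q3 head=4 tape=1110[0]1..   (q3,0)→(q1,1,+1)
state=q1 head=5 tape=11101[1]..   (q1,1)→(q1,0,+1)
state=q1 head=6 tape=111010[.].   (q1,.)→(q2,.,+1)
state=q2 head=7 tape=111010.[.]   (q2,.)→(q0,1,-1)
state=q0 head=6 tape=111010[.]1
At halt the head is at cell 6.

6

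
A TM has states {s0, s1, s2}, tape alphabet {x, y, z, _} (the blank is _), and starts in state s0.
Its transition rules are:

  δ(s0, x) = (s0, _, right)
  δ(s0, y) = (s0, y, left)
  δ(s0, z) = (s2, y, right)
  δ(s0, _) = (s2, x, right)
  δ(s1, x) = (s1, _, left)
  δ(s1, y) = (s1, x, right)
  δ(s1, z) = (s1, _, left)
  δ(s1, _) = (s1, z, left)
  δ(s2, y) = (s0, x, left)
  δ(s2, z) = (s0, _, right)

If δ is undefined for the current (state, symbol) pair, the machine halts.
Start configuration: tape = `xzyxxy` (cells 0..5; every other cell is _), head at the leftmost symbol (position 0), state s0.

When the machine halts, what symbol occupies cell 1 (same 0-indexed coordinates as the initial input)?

_

state=s0 head=0 tape=[x]zyxxy__   (s0,x)→(s0,_,right)
state=s0 head=1 tape=_[z]yxxy__   (s0,z)→(s2,y,right)
state=s2 head=2 tape=_y[y]xxy__   (s2,y)→(s0,x,left)
state=s0 head=1 tape=_[y]xxxy__   (s0,y)→(s0,y,left)
state=s0 head=0 tape=[_]yxxxy__   (s0,_)→(s2,x,right)
state=s2 head=1 tape=x[y]xxxy__   (s2,y)→(s0,x,left)
state=s0 head=0 tape=[x]xxxxy__   (s0,x)→(s0,_,right)
state=s0 head=1 tape=_[x]xxxy__   (s0,x)→(s0,_,right)
state=s0 head=2 tape=__[x]xxy__   (s0,x)→(s0,_,right)
state=s0 head=3 tape=___[x]xy__   (s0,x)→(s0,_,right)
state=s0 head=4 tape=____[x]y__   (s0,x)→(s0,_,right)
state=s0 head=5 tape=_____[y]__   (s0,y)→(s0,y,left)
state=s0 head=4 tape=____[_]y__   (s0,_)→(s2,x,right)
state=s2 head=5 tape=____x[y]__   (s2,y)→(s0,x,left)
state=s0 head=4 tape=____[x]x__   (s0,x)→(s0,_,right)
state=s0 head=5 tape=_____[x]__   (s0,x)→(s0,_,right)
state=s0 head=6 tape=______[_]_   (s0,_)→(s2,x,right)
state=s2 head=7 tape=______x[_]
Cell 1 holds _ when M halts.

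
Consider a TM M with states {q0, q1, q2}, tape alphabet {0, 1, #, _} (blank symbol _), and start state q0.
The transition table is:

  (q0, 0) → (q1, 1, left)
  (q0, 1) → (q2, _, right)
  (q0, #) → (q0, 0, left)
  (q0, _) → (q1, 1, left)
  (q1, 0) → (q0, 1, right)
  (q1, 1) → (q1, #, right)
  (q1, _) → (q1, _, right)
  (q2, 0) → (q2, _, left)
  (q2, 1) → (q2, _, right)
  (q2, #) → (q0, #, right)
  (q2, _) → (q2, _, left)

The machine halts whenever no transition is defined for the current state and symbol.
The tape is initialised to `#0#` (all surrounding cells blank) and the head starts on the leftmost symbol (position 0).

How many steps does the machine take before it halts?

state=q0 head=0 tape=__[#]0#   (q0,#)→(q0,0,left)
state=q0 head=-1 tape=_[_]00#   (q0,_)→(q1,1,left)
state=q1 head=-2 tape=[_]100#   (q1,_)→(q1,_,right)
state=q1 head=-1 tape=_[1]00#   (q1,1)→(q1,#,right)
state=q1 head=0 tape=_#[0]0#   (q1,0)→(q0,1,right)
state=q0 head=1 tape=_#1[0]#   (q0,0)→(q1,1,left)
state=q1 head=0 tape=_#[1]1#   (q1,1)→(q1,#,right)
state=q1 head=1 tape=_##[1]#   (q1,1)→(q1,#,right)
state=q1 head=2 tape=_###[#]
M halts after 8 transitions.

8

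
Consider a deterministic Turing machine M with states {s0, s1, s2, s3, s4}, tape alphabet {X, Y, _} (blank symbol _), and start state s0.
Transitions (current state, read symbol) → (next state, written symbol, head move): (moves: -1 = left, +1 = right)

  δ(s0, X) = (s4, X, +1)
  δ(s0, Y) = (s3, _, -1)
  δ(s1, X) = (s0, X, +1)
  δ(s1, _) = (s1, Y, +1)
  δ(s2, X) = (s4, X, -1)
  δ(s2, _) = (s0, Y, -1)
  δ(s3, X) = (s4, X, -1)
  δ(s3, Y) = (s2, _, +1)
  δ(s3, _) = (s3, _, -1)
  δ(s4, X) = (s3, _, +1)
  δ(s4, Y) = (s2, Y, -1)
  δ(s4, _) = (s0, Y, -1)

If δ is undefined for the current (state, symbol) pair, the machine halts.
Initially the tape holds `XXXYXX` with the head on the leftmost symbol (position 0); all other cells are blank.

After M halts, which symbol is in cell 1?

state=s0 head=0 tape=__[X]XXYXX   (s0,X)→(s4,X,+1)
state=s4 head=1 tape=__X[X]XYXX   (s4,X)→(s3,_,+1)
state=s3 head=2 tape=__X_[X]YXX   (s3,X)→(s4,X,-1)
state=s4 head=1 tape=__X[_]XYXX   (s4,_)→(s0,Y,-1)
state=s0 head=0 tape=__[X]YXYXX   (s0,X)→(s4,X,+1)
state=s4 head=1 tape=__X[Y]XYXX   (s4,Y)→(s2,Y,-1)
state=s2 head=0 tape=__[X]YXYXX   (s2,X)→(s4,X,-1)
state=s4 head=-1 tape=_[_]XYXYXX   (s4,_)→(s0,Y,-1)
state=s0 head=-2 tape=[_]YXYXYXX
Cell 1 holds Y when M halts.

Y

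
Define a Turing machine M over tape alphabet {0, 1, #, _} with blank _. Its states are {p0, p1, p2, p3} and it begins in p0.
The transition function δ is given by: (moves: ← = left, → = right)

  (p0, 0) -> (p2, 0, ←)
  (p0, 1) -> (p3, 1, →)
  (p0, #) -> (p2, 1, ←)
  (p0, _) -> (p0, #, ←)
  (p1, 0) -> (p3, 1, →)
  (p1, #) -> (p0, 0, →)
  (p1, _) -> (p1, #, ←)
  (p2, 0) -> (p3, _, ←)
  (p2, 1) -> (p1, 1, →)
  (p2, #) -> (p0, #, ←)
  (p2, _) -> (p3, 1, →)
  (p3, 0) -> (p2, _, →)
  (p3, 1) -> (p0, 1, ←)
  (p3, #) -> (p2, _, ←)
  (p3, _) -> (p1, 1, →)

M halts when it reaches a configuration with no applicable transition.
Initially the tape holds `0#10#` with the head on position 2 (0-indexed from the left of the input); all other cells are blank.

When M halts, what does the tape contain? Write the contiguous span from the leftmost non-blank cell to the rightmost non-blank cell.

0#1##

state=p0 head=2 tape=0#[1]0#   (p0,1)→(p3,1,→)
state=p3 head=3 tape=0#1[0]#   (p3,0)→(p2,_,→)
state=p2 head=4 tape=0#1_[#]   (p2,#)→(p0,#,←)
state=p0 head=3 tape=0#1[_]#   (p0,_)→(p0,#,←)
state=p0 head=2 tape=0#[1]##   (p0,1)→(p3,1,→)
state=p3 head=3 tape=0#1[#]#   (p3,#)→(p2,_,←)
state=p2 head=2 tape=0#[1]_#   (p2,1)→(p1,1,→)
state=p1 head=3 tape=0#1[_]#   (p1,_)→(p1,#,←)
state=p1 head=2 tape=0#[1]##
The non-blank tape span at halt is 0#1##.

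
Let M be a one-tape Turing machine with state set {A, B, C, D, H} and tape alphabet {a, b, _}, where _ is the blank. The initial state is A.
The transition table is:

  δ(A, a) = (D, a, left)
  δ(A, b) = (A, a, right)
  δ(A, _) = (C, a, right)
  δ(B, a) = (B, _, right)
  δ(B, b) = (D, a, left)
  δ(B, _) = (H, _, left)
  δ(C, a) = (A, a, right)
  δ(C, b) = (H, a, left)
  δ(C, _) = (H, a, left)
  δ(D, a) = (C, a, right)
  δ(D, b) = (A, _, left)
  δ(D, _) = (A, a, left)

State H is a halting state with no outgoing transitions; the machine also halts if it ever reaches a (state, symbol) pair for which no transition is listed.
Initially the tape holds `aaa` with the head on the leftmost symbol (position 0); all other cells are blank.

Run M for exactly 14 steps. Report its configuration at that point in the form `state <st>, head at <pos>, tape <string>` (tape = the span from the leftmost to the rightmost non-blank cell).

A | __[a]aa__   read a → write a, move left, go to D
D | _[_]aaa__   read _ → write a, move left, go to A
A | [_]aaaa__   read _ → write a, move right, go to C
C | a[a]aaa__   read a → write a, move right, go to A
A | aa[a]aa__   read a → write a, move left, go to D
D | a[a]aaa__   read a → write a, move right, go to C
C | aa[a]aa__   read a → write a, move right, go to A
A | aaa[a]a__   read a → write a, move left, go to D
D | aa[a]aa__   read a → write a, move right, go to C
C | aaa[a]a__   read a → write a, move right, go to A
A | aaaa[a]__   read a → write a, move left, go to D
D | aaa[a]a__   read a → write a, move right, go to C
C | aaaa[a]__   read a → write a, move right, go to A
A | aaaaa[_]_   read _ → write a, move right, go to C
C | aaaaaa[_]
After 14 steps: state C, head at 4, tape aaaaaa.

state C, head at 4, tape aaaaaa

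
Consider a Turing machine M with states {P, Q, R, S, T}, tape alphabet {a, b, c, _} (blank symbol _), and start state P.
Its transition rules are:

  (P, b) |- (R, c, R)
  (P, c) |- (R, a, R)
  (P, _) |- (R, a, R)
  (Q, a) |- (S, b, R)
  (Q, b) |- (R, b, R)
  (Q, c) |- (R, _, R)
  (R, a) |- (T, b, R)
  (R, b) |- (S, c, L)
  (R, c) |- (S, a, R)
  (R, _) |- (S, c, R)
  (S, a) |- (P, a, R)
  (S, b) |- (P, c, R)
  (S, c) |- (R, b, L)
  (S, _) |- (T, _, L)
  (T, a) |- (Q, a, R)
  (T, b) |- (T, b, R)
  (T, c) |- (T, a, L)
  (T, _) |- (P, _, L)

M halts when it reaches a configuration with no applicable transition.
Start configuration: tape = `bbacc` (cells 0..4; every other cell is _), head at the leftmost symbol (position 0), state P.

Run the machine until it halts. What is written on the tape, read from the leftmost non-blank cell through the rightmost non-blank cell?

ccaba_a

state=P head=0 tape=_[b]bacc__   (P,b)→(R,c,R)
state=R head=1 tape=_c[b]acc__   (R,b)→(S,c,L)
state=S head=0 tape=_[c]cacc__   (S,c)→(R,b,L)
state=R head=-1 tape=[_]bcacc__   (R,_)→(S,c,R)
state=S head=0 tape=c[b]cacc__   (S,b)→(P,c,R)
state=P head=1 tape=cc[c]acc__   (P,c)→(R,a,R)
state=R head=2 tape=cca[a]cc__   (R,a)→(T,b,R)
state=T head=3 tape=ccab[c]c__   (T,c)→(T,a,L)
state=T head=2 tape=cca[b]ac__   (T,b)→(T,b,R)
state=T head=3 tape=ccab[a]c__   (T,a)→(Q,a,R)
state=Q head=4 tape=ccaba[c]__   (Q,c)→(R,_,R)
state=R head=5 tape=ccaba_[_]_   (R,_)→(S,c,R)
state=S head=6 tape=ccaba_c[_]   (S,_)→(T,_,L)
state=T head=5 tape=ccaba_[c]_   (T,c)→(T,a,L)
state=T head=4 tape=ccaba[_]a_   (T,_)→(P,_,L)
state=P head=3 tape=ccab[a]_a_
The non-blank tape span at halt is ccaba_a.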